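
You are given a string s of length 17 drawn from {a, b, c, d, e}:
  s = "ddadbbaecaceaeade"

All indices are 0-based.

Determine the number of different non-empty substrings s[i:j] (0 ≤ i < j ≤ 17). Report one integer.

138

sorted suffixes:
  #0 SA[0]=9  'aceaeade'
  #1 SA[1]=2  'adbbaecaceaeade'
  #2 SA[2]=14  'ade'
  #3 SA[3]=12  'aeade'
  #4 SA[4]=6  'aecaceaeade'
  #5 SA[5]=5  'baecaceaeade'
  #6 SA[6]=4  'bbaecaceaeade'
  #7 SA[7]=8  'caceaeade'
  #8 SA[8]=10  'ceaeade'
  #9 SA[9]=1  'dadbbaecaceaeade'
  #10 SA[10]=3  'dbbaecaceaeade'
  #11 SA[11]=0  'ddadbbaecaceaeade'
  #12 SA[12]=15  'de'
  #13 SA[13]=16  'e'
  #14 SA[14]=13  'eade'
  #15 SA[15]=11  'eaeade'
  #16 SA[16]=7  'ecaceaeade'

SA = [9, 2, 14, 12, 6, 5, 4, 8, 10, 1, 3, 0, 15, 16, 13, 11, 7]
[i] adj suffixes → lcp
  [1] 9/2 → 1 ('a')
  [2] 2/14 → 2 ('ad')
  [3] 14/12 → 1 ('a')
  [4] 12/6 → 2 ('ae')
  [5] 6/5 → 0 ('')
  [6] 5/4 → 1 ('b')
  [7] 4/8 → 0 ('')
  [8] 8/10 → 1 ('c')
  [9] 10/1 → 0 ('')
  [10] 1/3 → 1 ('d')
  [11] 3/0 → 1 ('d')
  [12] 0/15 → 1 ('d')
  [13] 15/16 → 0 ('')
  [14] 16/13 → 1 ('e')
  [15] 13/11 → 2 ('ea')
  [16] 11/7 → 1 ('e')

n(n+1)/2 = 17·18/2 = 153
Σ LCP = 0 + 1 + 2 + 1 + 2 + 0 + 1 + 0 + 1 + 0 + 1 + 1 + 1 + 0 + 1 + 2 + 1 = 15
distinct = 153 − 15 = 138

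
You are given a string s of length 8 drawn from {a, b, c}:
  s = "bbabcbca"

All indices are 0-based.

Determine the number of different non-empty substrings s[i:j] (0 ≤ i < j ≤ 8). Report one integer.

rank | idx | suffix
   0 |   7 | a
   1 |   2 | abcbca
   2 |   1 | babcbca
   3 |   0 | bbabcbca
   4 |   5 | bca
   5 |   3 | bcbca
   6 |   6 | ca
   7 |   4 | cbca

SA = [7, 2, 1, 0, 5, 3, 6, 4]
rank  pair      lcp
   1  s[7:],s[2:]  1  'a'
   2  s[2:],s[1:]  0  ''
   3  s[1:],s[0:]  1  'b'
   4  s[0:],s[5:]  1  'b'
   5  s[5:],s[3:]  2  'bc'
   6  s[3:],s[6:]  0  ''
   7  s[6:],s[4:]  1  'c'

n(n+1)/2 = 8·9/2 = 36
Σ LCP = 0 + 1 + 0 + 1 + 1 + 2 + 0 + 1 = 6
distinct = 36 − 6 = 30

30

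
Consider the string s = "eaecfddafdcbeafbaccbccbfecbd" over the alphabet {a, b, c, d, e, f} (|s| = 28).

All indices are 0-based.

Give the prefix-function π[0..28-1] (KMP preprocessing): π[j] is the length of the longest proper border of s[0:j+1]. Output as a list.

π[0] = 0
j=1 s[j]='a': π[1]=0 (border '')
j=2 s[j]='e': π[2]=1 (border 'e')
j=3 s[j]='c': k: 1→0; π[3]=0 (border '')
j=4 s[j]='f': π[4]=0 (border '')
j=5 s[j]='d': π[5]=0 (border '')
j=6 s[j]='d': π[6]=0 (border '')
j=7 s[j]='a': π[7]=0 (border '')
j=8 s[j]='f': π[8]=0 (border '')
j=9 s[j]='d': π[9]=0 (border '')
j=10 s[j]='c': π[10]=0 (border '')
j=11 s[j]='b': π[11]=0 (border '')
j=12 s[j]='e': π[12]=1 (border 'e')
j=13 s[j]='a': π[13]=2 (border 'ea')
j=14 s[j]='f': k: 2→0; π[14]=0 (border '')
j=15 s[j]='b': π[15]=0 (border '')
j=16 s[j]='a': π[16]=0 (border '')
j=17 s[j]='c': π[17]=0 (border '')
j=18 s[j]='c': π[18]=0 (border '')
j=19 s[j]='b': π[19]=0 (border '')
j=20 s[j]='c': π[20]=0 (border '')
j=21 s[j]='c': π[21]=0 (border '')
j=22 s[j]='b': π[22]=0 (border '')
j=23 s[j]='f': π[23]=0 (border '')
j=24 s[j]='e': π[24]=1 (border 'e')
j=25 s[j]='c': k: 1→0; π[25]=0 (border '')
j=26 s[j]='b': π[26]=0 (border '')
j=27 s[j]='d': π[27]=0 (border '')

[0, 0, 1, 0, 0, 0, 0, 0, 0, 0, 0, 0, 1, 2, 0, 0, 0, 0, 0, 0, 0, 0, 0, 0, 1, 0, 0, 0]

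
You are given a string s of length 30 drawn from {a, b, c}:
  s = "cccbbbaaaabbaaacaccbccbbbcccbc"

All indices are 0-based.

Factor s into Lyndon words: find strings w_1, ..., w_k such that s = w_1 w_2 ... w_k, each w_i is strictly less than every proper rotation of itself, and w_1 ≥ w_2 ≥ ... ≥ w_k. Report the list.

["c", "c", "c", "b", "b", "b", "aaaabbaaacaccbccbbbcccbc"]

emit factor 1: 'c' (i=0, period=1)
emit factor 2: 'c' (i=1, period=1)
emit factor 3: 'c' (i=2, period=1)
emit factor 4: 'b' (i=3, period=1)
emit factor 5: 'b' (i=4, period=1)
emit factor 6: 'b' (i=5, period=1)
emit factor 7: 'aaaabbaaacaccbccbbbcccbc' (i=6, period=24)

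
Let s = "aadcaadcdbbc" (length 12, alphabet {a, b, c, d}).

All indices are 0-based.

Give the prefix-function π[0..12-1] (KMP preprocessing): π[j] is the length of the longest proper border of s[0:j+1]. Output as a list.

π[0] = 0
j=1 s[j]='a': π[1]=1 (border 'a')
j=2 s[j]='d': k: 1→0; π[2]=0 (border '')
j=3 s[j]='c': π[3]=0 (border '')
j=4 s[j]='a': π[4]=1 (border 'a')
j=5 s[j]='a': π[5]=2 (border 'aa')
j=6 s[j]='d': π[6]=3 (border 'aad')
j=7 s[j]='c': π[7]=4 (border 'aadc')
j=8 s[j]='d': k: 4→0; π[8]=0 (border '')
j=9 s[j]='b': π[9]=0 (border '')
j=10 s[j]='b': π[10]=0 (border '')
j=11 s[j]='c': π[11]=0 (border '')

[0, 1, 0, 0, 1, 2, 3, 4, 0, 0, 0, 0]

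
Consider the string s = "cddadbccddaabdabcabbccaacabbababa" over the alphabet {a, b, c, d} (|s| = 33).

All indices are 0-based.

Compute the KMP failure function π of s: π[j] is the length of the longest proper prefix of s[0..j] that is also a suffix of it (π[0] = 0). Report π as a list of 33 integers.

[0, 0, 0, 0, 0, 0, 1, 1, 2, 3, 4, 0, 0, 0, 0, 0, 1, 0, 0, 0, 1, 1, 0, 0, 1, 0, 0, 0, 0, 0, 0, 0, 0]

π[0] = 0
j=1 s[j]='d': π[1]=0 (border '')
j=2 s[j]='d': π[2]=0 (border '')
j=3 s[j]='a': π[3]=0 (border '')
j=4 s[j]='d': π[4]=0 (border '')
j=5 s[j]='b': π[5]=0 (border '')
j=6 s[j]='c': π[6]=1 (border 'c')
j=7 s[j]='c': k: 1→0; π[7]=1 (border 'c')
j=8 s[j]='d': π[8]=2 (border 'cd')
j=9 s[j]='d': π[9]=3 (border 'cdd')
j=10 s[j]='a': π[10]=4 (border 'cdda')
j=11 s[j]='a': k: 4→0; π[11]=0 (border '')
j=12 s[j]='b': π[12]=0 (border '')
j=13 s[j]='d': π[13]=0 (border '')
j=14 s[j]='a': π[14]=0 (border '')
j=15 s[j]='b': π[15]=0 (border '')
j=16 s[j]='c': π[16]=1 (border 'c')
j=17 s[j]='a': k: 1→0; π[17]=0 (border '')
j=18 s[j]='b': π[18]=0 (border '')
j=19 s[j]='b': π[19]=0 (border '')
j=20 s[j]='c': π[20]=1 (border 'c')
j=21 s[j]='c': k: 1→0; π[21]=1 (border 'c')
j=22 s[j]='a': k: 1→0; π[22]=0 (border '')
j=23 s[j]='a': π[23]=0 (border '')
j=24 s[j]='c': π[24]=1 (border 'c')
j=25 s[j]='a': k: 1→0; π[25]=0 (border '')
j=26 s[j]='b': π[26]=0 (border '')
j=27 s[j]='b': π[27]=0 (border '')
j=28 s[j]='a': π[28]=0 (border '')
j=29 s[j]='b': π[29]=0 (border '')
j=30 s[j]='a': π[30]=0 (border '')
j=31 s[j]='b': π[31]=0 (border '')
j=32 s[j]='a': π[32]=0 (border '')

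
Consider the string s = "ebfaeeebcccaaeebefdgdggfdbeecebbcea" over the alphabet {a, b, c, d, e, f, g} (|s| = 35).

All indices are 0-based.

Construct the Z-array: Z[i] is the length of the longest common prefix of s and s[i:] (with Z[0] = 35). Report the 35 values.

[35, 0, 0, 0, 1, 1, 2, 0, 0, 0, 0, 0, 0, 1, 2, 0, 1, 0, 0, 0, 0, 0, 0, 0, 0, 0, 1, 1, 0, 2, 0, 0, 0, 1, 0]

Z[0]=35
i=1: outside box; Z[1]=0
i=2: outside box; Z[2]=0
i=3: outside box; Z[3]=0
i=4: outside box; Z[4]=1 scan→box=[4,5)
i=5: outside box; Z[5]=1 scan→box=[5,6)
i=6: outside box; Z[6]=2 scan→box=[6,8)
i=7: min(r-i=1, Z[1]=0)=0; Z[7]=0
i=8: outside box; Z[8]=0
i=9: outside box; Z[9]=0
i=10: outside box; Z[10]=0
i=11: outside box; Z[11]=0
i=12: outside box; Z[12]=0
i=13: outside box; Z[13]=1 scan→box=[13,14)
i=14: outside box; Z[14]=2 scan→box=[14,16)
i=15: min(r-i=1, Z[1]=0)=0; Z[15]=0
i=16: outside box; Z[16]=1 scan→box=[16,17)
i=17: outside box; Z[17]=0
i=18: outside box; Z[18]=0
i=19: outside box; Z[19]=0
i=20: outside box; Z[20]=0
i=21: outside box; Z[21]=0
i=22: outside box; Z[22]=0
i=23: outside box; Z[23]=0
i=24: outside box; Z[24]=0
i=25: outside box; Z[25]=0
i=26: outside box; Z[26]=1 scan→box=[26,27)
i=27: outside box; Z[27]=1 scan→box=[27,28)
i=28: outside box; Z[28]=0
i=29: outside box; Z[29]=2 scan→box=[29,31)
i=30: min(r-i=1, Z[1]=0)=0; Z[30]=0
i=31: outside box; Z[31]=0
i=32: outside box; Z[32]=0
i=33: outside box; Z[33]=1 scan→box=[33,34)
i=34: outside box; Z[34]=0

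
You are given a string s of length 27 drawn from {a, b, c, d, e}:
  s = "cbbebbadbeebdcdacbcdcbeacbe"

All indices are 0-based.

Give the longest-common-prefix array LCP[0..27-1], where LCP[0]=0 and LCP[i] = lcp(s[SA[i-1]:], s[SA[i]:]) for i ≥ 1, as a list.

[0, 3, 1, 0, 1, 2, 1, 1, 1, 2, 2, 2, 0, 2, 2, 3, 1, 2, 0, 1, 1, 2, 0, 1, 1, 2, 1]

sorted suffixes:
  #0 SA[0]=15  'acbcdcbeacbe'
  #1 SA[1]=23  'acbe'
  #2 SA[2]=6  'adbeebdcdacbcdcbeacbe'
  #3 SA[3]=5  'badbeebdcdacbcdcbeacbe'
  #4 SA[4]=4  'bbadbeebdcdacbcdcbeacbe'
  #5 SA[5]=1  'bbebbadbeebdcdacbcdcbeacbe'
  #6 SA[6]=17  'bcdcbeacbe'
  #7 SA[7]=11  'bdcdacbcdcbeacbe'
  #8 SA[8]=25  'be'
  #9 SA[9]=21  'beacbe'
  #10 SA[10]=2  'bebbadbeebdcdacbcdcbeacbe'
  #11 SA[11]=8  'beebdcdacbcdcbeacbe'
  #12 SA[12]=0  'cbbebbadbeebdcdacbcdcbeacbe'
  #13 SA[13]=16  'cbcdcbeacbe'
  #14 SA[14]=24  'cbe'
  #15 SA[15]=20  'cbeacbe'
  #16 SA[16]=13  'cdacbcdcbeacbe'
  #17 SA[17]=18  'cdcbeacbe'
  #18 SA[18]=14  'dacbcdcbeacbe'
  #19 SA[19]=7  'dbeebdcdacbcdcbeacbe'
  #20 SA[20]=19  'dcbeacbe'
  #21 SA[21]=12  'dcdacbcdcbeacbe'
  #22 SA[22]=26  'e'
  #23 SA[23]=22  'eacbe'
  #24 SA[24]=3  'ebbadbeebdcdacbcdcbeacbe'
  #25 SA[25]=10  'ebdcdacbcdcbeacbe'
  #26 SA[26]=9  'eebdcdacbcdcbeacbe'

SA = [15, 23, 6, 5, 4, 1, 17, 11, 25, 21, 2, 8, 0, 16, 24, 20, 13, 18, 14, 7, 19, 12, 26, 22, 3, 10, 9]
i: (SA[i-1],SA[i]) lcp shared
  1: (15,23) 3 'acb'
  2: (23,6) 1 'a'
  3: (6,5) 0 ''
  4: (5,4) 1 'b'
  5: (4,1) 2 'bb'
  6: (1,17) 1 'b'
  7: (17,11) 1 'b'
  8: (11,25) 1 'b'
  9: (25,21) 2 'be'
  10: (21,2) 2 'be'
  11: (2,8) 2 'be'
  12: (8,0) 0 ''
  13: (0,16) 2 'cb'
  14: (16,24) 2 'cb'
  15: (24,20) 3 'cbe'
  16: (20,13) 1 'c'
  17: (13,18) 2 'cd'
  18: (18,14) 0 ''
  19: (14,7) 1 'd'
  20: (7,19) 1 'd'
  21: (19,12) 2 'dc'
  22: (12,26) 0 ''
  23: (26,22) 1 'e'
  24: (22,3) 1 'e'
  25: (3,10) 2 'eb'
  26: (10,9) 1 'e'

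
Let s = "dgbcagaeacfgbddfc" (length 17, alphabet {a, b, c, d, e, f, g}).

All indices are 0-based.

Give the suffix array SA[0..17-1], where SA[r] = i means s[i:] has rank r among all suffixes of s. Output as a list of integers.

rank | idx | suffix
   0 |   8 | acfgbddfc
   1 |   6 | aeacfgbddfc
   2 |   4 | agaeacfgbddfc
   3 |   2 | bcagaeacfgbddfc
   4 |  12 | bddfc
   5 |  16 | c
   6 |   3 | cagaeacfgbddfc
   7 |   9 | cfgbddfc
   8 |  13 | ddfc
   9 |  14 | dfc
  10 |   0 | dgbcagaeacfgbddfc
  11 |   7 | eacfgbddfc
  12 |  15 | fc
  13 |  10 | fgbddfc
  14 |   5 | gaeacfgbddfc
  15 |   1 | gbcagaeacfgbddfc
  16 |  11 | gbddfc

[8, 6, 4, 2, 12, 16, 3, 9, 13, 14, 0, 7, 15, 10, 5, 1, 11]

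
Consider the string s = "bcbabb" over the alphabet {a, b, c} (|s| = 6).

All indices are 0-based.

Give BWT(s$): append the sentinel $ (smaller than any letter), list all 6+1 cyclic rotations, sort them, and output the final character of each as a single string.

rank  rotation last
    0  $bcbabb  b
    1  abb$bcb  b
    2  b$bcbab  b
    3  babb$bc  c
    4  bb$bcba  a
    5  bcbabb$  $
    6  cbabb$b  b

bbbca$b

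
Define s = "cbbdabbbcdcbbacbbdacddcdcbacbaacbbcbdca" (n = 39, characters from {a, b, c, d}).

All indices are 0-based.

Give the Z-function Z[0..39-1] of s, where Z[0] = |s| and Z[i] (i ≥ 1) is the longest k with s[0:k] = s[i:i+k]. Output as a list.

Z[0]=39
i=1: i≥r, start 0; Z[1]=0
i=2: i≥r, start 0; Z[2]=0
i=3: i≥r, start 0; Z[3]=0
i=4: i≥r, start 0; Z[4]=0
i=5: i≥r, start 0; Z[5]=0
i=6: i≥r, start 0; Z[6]=0
i=7: i≥r, start 0; Z[7]=0
i=8: i≥r, start 0; Z[8]=1 extend→box=[8,9)
i=9: i≥r, start 0; Z[9]=0
i=10: i≥r, start 0; Z[10]=3 extend→box=[10,13)
i=11: min(r-i=2, Z[1]=0)=0; Z[11]=0
i=12: min(r-i=1, Z[2]=0)=0; Z[12]=0
i=13: i≥r, start 0; Z[13]=0
i=14: i≥r, start 0; Z[14]=5 extend→box=[14,19)
i=15: min(r-i=4, Z[1]=0)=0; Z[15]=0
i=16: min(r-i=3, Z[2]=0)=0; Z[16]=0
i=17: min(r-i=2, Z[3]=0)=0; Z[17]=0
i=18: min(r-i=1, Z[4]=0)=0; Z[18]=0
i=19: i≥r, start 0; Z[19]=1 extend→box=[19,20)
i=20: i≥r, start 0; Z[20]=0
i=21: i≥r, start 0; Z[21]=0
i=22: i≥r, start 0; Z[22]=1 extend→box=[22,23)
i=23: i≥r, start 0; Z[23]=0
i=24: i≥r, start 0; Z[24]=2 extend→box=[24,26)
i=25: min(r-i=1, Z[1]=0)=0; Z[25]=0
i=26: i≥r, start 0; Z[26]=0
i=27: i≥r, start 0; Z[27]=2 extend→box=[27,29)
i=28: min(r-i=1, Z[1]=0)=0; Z[28]=0
i=29: i≥r, start 0; Z[29]=0
i=30: i≥r, start 0; Z[30]=0
i=31: i≥r, start 0; Z[31]=3 extend→box=[31,34)
i=32: min(r-i=2, Z[1]=0)=0; Z[32]=0
i=33: min(r-i=1, Z[2]=0)=0; Z[33]=0
i=34: i≥r, start 0; Z[34]=2 extend→box=[34,36)
i=35: min(r-i=1, Z[1]=0)=0; Z[35]=0
i=36: i≥r, start 0; Z[36]=0
i=37: i≥r, start 0; Z[37]=1 extend→box=[37,38)
i=38: i≥r, start 0; Z[38]=0

[39, 0, 0, 0, 0, 0, 0, 0, 1, 0, 3, 0, 0, 0, 5, 0, 0, 0, 0, 1, 0, 0, 1, 0, 2, 0, 0, 2, 0, 0, 0, 3, 0, 0, 2, 0, 0, 1, 0]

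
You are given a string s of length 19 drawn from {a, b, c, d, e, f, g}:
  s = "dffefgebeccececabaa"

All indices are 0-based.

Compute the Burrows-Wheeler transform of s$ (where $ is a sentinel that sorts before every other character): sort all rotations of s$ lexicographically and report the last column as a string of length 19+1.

aabcaeeeec$gcbcffdef

rank  rotation              last
    0  $dffefgebeccececabaa  a
    1  a$dffefgebeccececaba  a
    2  aa$dffefgebeccececab  b
    3  abaa$dffefgebeccecec  c
    4  baa$dffefgebeccececa  a
    5  beccececabaa$dffefge  e
    6  cabaa$dffefgebeccece  e
    7  ccececabaa$dffefgebe  e
    8  cecabaa$dffefgebecce  e
    9  cececabaa$dffefgebec  c
   10  dffefgebeccececabaa$  $
   11  ebeccececabaa$dffefg  g
   12  ecabaa$dffefgebeccec  c
   13  eccececabaa$dffefgeb  b
   14  ececabaa$dffefgebecc  c
   15  efgebeccececabaa$dff  f
   16  fefgebeccececabaa$df  f
   17  ffefgebeccececabaa$d  d
   18  fgebeccececabaa$dffe  e
   19  gebeccececabaa$dffef  f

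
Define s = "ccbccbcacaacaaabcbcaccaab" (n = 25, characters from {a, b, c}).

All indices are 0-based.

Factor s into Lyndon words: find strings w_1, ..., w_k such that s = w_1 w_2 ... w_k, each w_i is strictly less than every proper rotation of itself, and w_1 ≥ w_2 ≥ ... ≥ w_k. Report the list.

emit factor 1: 'c' (i=0, period=1)
emit factor 2: 'c' (i=1, period=1)
emit factor 3: 'bcc' (i=2, period=3)
emit factor 4: 'bc' (i=5, period=2)
emit factor 5: 'ac' (i=7, period=2)
emit factor 6: 'aac' (i=9, period=3)
emit factor 7: 'aaabcbcaccaab' (i=12, period=13)

["c", "c", "bcc", "bc", "ac", "aac", "aaabcbcaccaab"]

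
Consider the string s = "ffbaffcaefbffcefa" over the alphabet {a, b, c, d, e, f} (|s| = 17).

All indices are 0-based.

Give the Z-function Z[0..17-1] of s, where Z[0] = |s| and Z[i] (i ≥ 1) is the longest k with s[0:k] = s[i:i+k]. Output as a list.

Z[0]=17
i=1: fresh scan; Z[1]=1 grow→box=[1,2)
i=2: fresh scan; Z[2]=0
i=3: fresh scan; Z[3]=0
i=4: fresh scan; Z[4]=2 grow→box=[4,6)
i=5: min(r-i=1, Z[1]=1)=1; Z[5]=1
i=6: fresh scan; Z[6]=0
i=7: fresh scan; Z[7]=0
i=8: fresh scan; Z[8]=0
i=9: fresh scan; Z[9]=1 grow→box=[9,10)
i=10: fresh scan; Z[10]=0
i=11: fresh scan; Z[11]=2 grow→box=[11,13)
i=12: min(r-i=1, Z[1]=1)=1; Z[12]=1
i=13: fresh scan; Z[13]=0
i=14: fresh scan; Z[14]=0
i=15: fresh scan; Z[15]=1 grow→box=[15,16)
i=16: fresh scan; Z[16]=0

[17, 1, 0, 0, 2, 1, 0, 0, 0, 1, 0, 2, 1, 0, 0, 1, 0]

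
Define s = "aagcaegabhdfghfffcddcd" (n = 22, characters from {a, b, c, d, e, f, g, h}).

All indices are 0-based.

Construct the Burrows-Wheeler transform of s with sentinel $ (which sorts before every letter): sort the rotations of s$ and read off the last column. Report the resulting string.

rank  rotation                 last
    0  $aagcaegabhdfghfffcddcd  d
    1  aagcaegabhdfghfffcddcd$  $
    2  abhdfghfffcddcd$aagcaeg  g
    3  aegabhdfghfffcddcd$aagc  c
    4  agcaegabhdfghfffcddcd$a  a
    5  bhdfghfffcddcd$aagcaega  a
    6  caegabhdfghfffcddcd$aag  g
    7  cd$aagcaegabhdfghfffcdd  d
    8  cddcd$aagcaegabhdfghfff  f
    9  d$aagcaegabhdfghfffcddc  c
   10  dcd$aagcaegabhdfghfffcd  d
   11  ddcd$aagcaegabhdfghfffc  c
   12  dfghfffcddcd$aagcaegabh  h
   13  egabhdfghfffcddcd$aagca  a
   14  fcddcd$aagcaegabhdfghff  f
   15  ffcddcd$aagcaegabhdfghf  f
   16  fffcddcd$aagcaegabhdfgh  h
   17  fghfffcddcd$aagcaegabhd  d
   18  gabhdfghfffcddcd$aagcae  e
   19  gcaegabhdfghfffcddcd$aa  a
   20  ghfffcddcd$aagcaegabhdf  f
   21  hdfghfffcddcd$aagcaegab  b
   22  hfffcddcd$aagcaegabhdfg  g

d$gcaagdfcdchaffhdeafbg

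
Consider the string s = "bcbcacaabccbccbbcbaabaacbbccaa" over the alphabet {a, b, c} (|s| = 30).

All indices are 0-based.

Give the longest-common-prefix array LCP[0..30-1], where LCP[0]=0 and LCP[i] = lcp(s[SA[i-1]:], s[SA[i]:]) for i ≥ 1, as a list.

[0, 1, 2, 3, 2, 1, 2, 1, 2, 0, 3, 1, 3, 1, 2, 3, 2, 3, 4, 0, 3, 2, 1, 2, 4, 2, 3, 1, 2, 3]

rank | idx | suffix
   0 |  29 | a
   1 |  28 | aa
   2 |  18 | aabaacbbccaa
   3 |   6 | aabccbccbbcbaabaacbbccaa
   4 |  21 | aacbbccaa
   5 |  19 | abaacbbccaa
   6 |   7 | abccbccbbcbaabaacbbccaa
   7 |   4 | acaabccbccbbcbaabaacbbccaa
   8 |  22 | acbbccaa
   9 |  17 | baabaacbbccaa
  10 |  20 | baacbbccaa
  11 |  14 | bbcbaabaacbbccaa
  12 |  24 | bbccaa
  13 |   2 | bcacaabccbccbbcbaabaacbbccaa
  14 |  15 | bcbaabaacbbccaa
  15 |   0 | bcbcacaabccbccbbcbaabaacbbccaa
  16 |  25 | bccaa
  17 |  11 | bccbbcbaabaacbbccaa
  18 |   8 | bccbccbbcbaabaacbbccaa
  19 |  27 | caa
  20 |   5 | caabccbccbbcbaabaacbbccaa
  21 |   3 | cacaabccbccbbcbaabaacbbccaa
  22 |  16 | cbaabaacbbccaa
  23 |  13 | cbbcbaabaacbbccaa
  24 |  23 | cbbccaa
  25 |   1 | cbcacaabccbccbbcbaabaacbbccaa
  26 |  10 | cbccbbcbaabaacbbccaa
  27 |  26 | ccaa
  28 |  12 | ccbbcbaabaacbbccaa
  29 |   9 | ccbccbbcbaabaacbbccaa

SA = [29, 28, 18, 6, 21, 19, 7, 4, 22, 17, 20, 14, 24, 2, 15, 0, 25, 11, 8, 27, 5, 3, 16, 13, 23, 1, 10, 26, 12, 9]
rank  pair      lcp
   1  s[29:],s[28:]  1  'a'
   2  s[28:],s[18:]  2  'aa'
   3  s[18:],s[6:]  3  'aab'
   4  s[6:],s[21:]  2  'aa'
   5  s[21:],s[19:]  1  'a'
   6  s[19:],s[7:]  2  'ab'
   7  s[7:],s[4:]  1  'a'
   8  s[4:],s[22:]  2  'ac'
   9  s[22:],s[17:]  0  ''
  10  s[17:],s[20:]  3  'baa'
  11  s[20:],s[14:]  1  'b'
  12  s[14:],s[24:]  3  'bbc'
  13  s[24:],s[2:]  1  'b'
  14  s[2:],s[15:]  2  'bc'
  15  s[15:],s[0:]  3  'bcb'
  16  s[0:],s[25:]  2  'bc'
  17  s[25:],s[11:]  3  'bcc'
  18  s[11:],s[8:]  4  'bccb'
  19  s[8:],s[27:]  0  ''
  20  s[27:],s[5:]  3  'caa'
  21  s[5:],s[3:]  2  'ca'
  22  s[3:],s[16:]  1  'c'
  23  s[16:],s[13:]  2  'cb'
  24  s[13:],s[23:]  4  'cbbc'
  25  s[23:],s[1:]  2  'cb'
  26  s[1:],s[10:]  3  'cbc'
  27  s[10:],s[26:]  1  'c'
  28  s[26:],s[12:]  2  'cc'
  29  s[12:],s[9:]  3  'ccb'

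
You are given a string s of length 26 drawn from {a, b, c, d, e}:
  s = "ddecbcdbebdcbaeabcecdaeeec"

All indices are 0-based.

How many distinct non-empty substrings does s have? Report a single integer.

sorted suffixes:
  #0 SA[0]=15  'abcecdaeeec'
  #1 SA[1]=13  'aeabcecdaeeec'
  #2 SA[2]=21  'aeeec'
  #3 SA[3]=12  'baeabcecdaeeec'
  #4 SA[4]=4  'bcdbebdcbaeabcecdaeeec'
  #5 SA[5]=16  'bcecdaeeec'
  #6 SA[6]=9  'bdcbaeabcecdaeeec'
  #7 SA[7]=7  'bebdcbaeabcecdaeeec'
  #8 SA[8]=25  'c'
  #9 SA[9]=11  'cbaeabcecdaeeec'
  #10 SA[10]=3  'cbcdbebdcbaeabcecdaeeec'
  #11 SA[11]=19  'cdaeeec'
  #12 SA[12]=5  'cdbebdcbaeabcecdaeeec'
  #13 SA[13]=17  'cecdaeeec'
  #14 SA[14]=20  'daeeec'
  #15 SA[15]=6  'dbebdcbaeabcecdaeeec'
  #16 SA[16]=10  'dcbaeabcecdaeeec'
  #17 SA[17]=0  'ddecbcdbebdcbaeabcecdaeeec'
  #18 SA[18]=1  'decbcdbebdcbaeabcecdaeeec'
  #19 SA[19]=14  'eabcecdaeeec'
  #20 SA[20]=8  'ebdcbaeabcecdaeeec'
  #21 SA[21]=24  'ec'
  #22 SA[22]=2  'ecbcdbebdcbaeabcecdaeeec'
  #23 SA[23]=18  'ecdaeeec'
  #24 SA[24]=23  'eec'
  #25 SA[25]=22  'eeec'

SA = [15, 13, 21, 12, 4, 16, 9, 7, 25, 11, 3, 19, 5, 17, 20, 6, 10, 0, 1, 14, 8, 24, 2, 18, 23, 22]
rank  pair      lcp
   1  s[15:],s[13:]  1  'a'
   2  s[13:],s[21:]  2  'ae'
   3  s[21:],s[12:]  0  ''
   4  s[12:],s[4:]  1  'b'
   5  s[4:],s[16:]  2  'bc'
   6  s[16:],s[9:]  1  'b'
   7  s[9:],s[7:]  1  'b'
   8  s[7:],s[25:]  0  ''
   9  s[25:],s[11:]  1  'c'
  10  s[11:],s[3:]  2  'cb'
  11  s[3:],s[19:]  1  'c'
  12  s[19:],s[5:]  2  'cd'
  13  s[5:],s[17:]  1  'c'
  14  s[17:],s[20:]  0  ''
  15  s[20:],s[6:]  1  'd'
  16  s[6:],s[10:]  1  'd'
  17  s[10:],s[0:]  1  'd'
  18  s[0:],s[1:]  1  'd'
  19  s[1:],s[14:]  0  ''
  20  s[14:],s[8:]  1  'e'
  21  s[8:],s[24:]  1  'e'
  22  s[24:],s[2:]  2  'ec'
  23  s[2:],s[18:]  2  'ec'
  24  s[18:],s[23:]  1  'e'
  25  s[23:],s[22:]  2  'ee'

n(n+1)/2 = 26·27/2 = 351
Σ LCP = 0 + 1 + 2 + 0 + 1 + 2 + 1 + 1 + 0 + 1 + 2 + 1 + 2 + 1 + 0 + 1 + 1 + 1 + 1 + 0 + 1 + 1 + 2 + 2 + 1 + 2 = 28
distinct = 351 − 28 = 323

323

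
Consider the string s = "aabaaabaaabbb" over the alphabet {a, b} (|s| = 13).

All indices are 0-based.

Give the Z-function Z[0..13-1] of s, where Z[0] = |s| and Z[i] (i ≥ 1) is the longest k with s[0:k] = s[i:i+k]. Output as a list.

[13, 1, 0, 2, 7, 1, 0, 2, 3, 1, 0, 0, 0]

Z[0]=13
i=1: i≥r, start 0; Z[1]=1 scan→box=[1,2)
i=2: i≥r, start 0; Z[2]=0
i=3: i≥r, start 0; Z[3]=2 scan→box=[3,5)
i=4: min(r-i=1, Z[1]=1)=1; Z[4]=7 scan→box=[4,11)
i=5: min(r-i=6, Z[1]=1)=1; Z[5]=1
i=6: min(r-i=5, Z[2]=0)=0; Z[6]=0
i=7: min(r-i=4, Z[3]=2)=2; Z[7]=2
i=8: min(r-i=3, Z[4]=7)=3; Z[8]=3
i=9: min(r-i=2, Z[5]=1)=1; Z[9]=1
i=10: min(r-i=1, Z[6]=0)=0; Z[10]=0
i=11: i≥r, start 0; Z[11]=0
i=12: i≥r, start 0; Z[12]=0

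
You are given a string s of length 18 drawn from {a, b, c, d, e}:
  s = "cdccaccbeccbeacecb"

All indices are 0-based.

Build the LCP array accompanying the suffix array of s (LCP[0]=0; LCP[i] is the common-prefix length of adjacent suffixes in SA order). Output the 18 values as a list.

sorted suffixes:
  #0 SA[0]=4  'accbeccbeacecb'
  #1 SA[1]=13  'acecb'
  #2 SA[2]=17  'b'
  #3 SA[3]=11  'beacecb'
  #4 SA[4]=7  'beccbeacecb'
  #5 SA[5]=3  'caccbeccbeacecb'
  #6 SA[6]=16  'cb'
  #7 SA[7]=10  'cbeacecb'
  #8 SA[8]=6  'cbeccbeacecb'
  #9 SA[9]=2  'ccaccbeccbeacecb'
  #10 SA[10]=9  'ccbeacecb'
  #11 SA[11]=5  'ccbeccbeacecb'
  #12 SA[12]=0  'cdccaccbeccbeacecb'
  #13 SA[13]=14  'cecb'
  #14 SA[14]=1  'dccaccbeccbeacecb'
  #15 SA[15]=12  'eacecb'
  #16 SA[16]=15  'ecb'
  #17 SA[17]=8  'eccbeacecb'

SA = [4, 13, 17, 11, 7, 3, 16, 10, 6, 2, 9, 5, 0, 14, 1, 12, 15, 8]
i: (SA[i-1],SA[i]) lcp shared
  1: (4,13) 2 'ac'
  2: (13,17) 0 ''
  3: (17,11) 1 'b'
  4: (11,7) 2 'be'
  5: (7,3) 0 ''
  6: (3,16) 1 'c'
  7: (16,10) 2 'cb'
  8: (10,6) 3 'cbe'
  9: (6,2) 1 'c'
  10: (2,9) 2 'cc'
  11: (9,5) 4 'ccbe'
  12: (5,0) 1 'c'
  13: (0,14) 1 'c'
  14: (14,1) 0 ''
  15: (1,12) 0 ''
  16: (12,15) 1 'e'
  17: (15,8) 2 'ec'

[0, 2, 0, 1, 2, 0, 1, 2, 3, 1, 2, 4, 1, 1, 0, 0, 1, 2]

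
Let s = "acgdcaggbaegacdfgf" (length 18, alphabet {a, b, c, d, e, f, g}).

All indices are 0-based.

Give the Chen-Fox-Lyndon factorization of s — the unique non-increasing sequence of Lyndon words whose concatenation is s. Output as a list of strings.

emit factor 1: 'acgdcaggbaeg' (i=0, period=12)
emit factor 2: 'acdfgf' (i=12, period=6)

["acgdcaggbaeg", "acdfgf"]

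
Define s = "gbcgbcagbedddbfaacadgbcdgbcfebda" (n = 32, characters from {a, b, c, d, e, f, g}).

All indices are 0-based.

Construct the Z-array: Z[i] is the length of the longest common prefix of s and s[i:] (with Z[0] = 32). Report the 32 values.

[32, 0, 0, 3, 0, 0, 0, 2, 0, 0, 0, 0, 0, 0, 0, 0, 0, 0, 0, 0, 3, 0, 0, 0, 3, 0, 0, 0, 0, 0, 0, 0]

Z[0]=32
i=1: fresh scan; Z[1]=0
i=2: fresh scan; Z[2]=0
i=3: fresh scan; Z[3]=3 scan→box=[3,6)
i=4: min(r-i=2, Z[1]=0)=0; Z[4]=0
i=5: min(r-i=1, Z[2]=0)=0; Z[5]=0
i=6: fresh scan; Z[6]=0
i=7: fresh scan; Z[7]=2 scan→box=[7,9)
i=8: min(r-i=1, Z[1]=0)=0; Z[8]=0
i=9: fresh scan; Z[9]=0
i=10: fresh scan; Z[10]=0
i=11: fresh scan; Z[11]=0
i=12: fresh scan; Z[12]=0
i=13: fresh scan; Z[13]=0
i=14: fresh scan; Z[14]=0
i=15: fresh scan; Z[15]=0
i=16: fresh scan; Z[16]=0
i=17: fresh scan; Z[17]=0
i=18: fresh scan; Z[18]=0
i=19: fresh scan; Z[19]=0
i=20: fresh scan; Z[20]=3 scan→box=[20,23)
i=21: min(r-i=2, Z[1]=0)=0; Z[21]=0
i=22: min(r-i=1, Z[2]=0)=0; Z[22]=0
i=23: fresh scan; Z[23]=0
i=24: fresh scan; Z[24]=3 scan→box=[24,27)
i=25: min(r-i=2, Z[1]=0)=0; Z[25]=0
i=26: min(r-i=1, Z[2]=0)=0; Z[26]=0
i=27: fresh scan; Z[27]=0
i=28: fresh scan; Z[28]=0
i=29: fresh scan; Z[29]=0
i=30: fresh scan; Z[30]=0
i=31: fresh scan; Z[31]=0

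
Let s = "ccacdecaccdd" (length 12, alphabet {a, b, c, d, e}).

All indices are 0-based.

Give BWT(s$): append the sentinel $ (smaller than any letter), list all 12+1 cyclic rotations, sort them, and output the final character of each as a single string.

rank  rotation       last
    0  $ccacdecaccdd  d
    1  accdd$ccacdec  c
    2  acdecaccdd$cc  c
    3  caccdd$ccacde  e
    4  cacdecaccdd$c  c
    5  ccacdecaccdd$  $
    6  ccdd$ccacdeca  a
    7  cdd$ccacdecac  c
    8  cdecaccdd$cca  a
    9  d$ccacdecaccd  d
   10  dd$ccacdecacc  c
   11  decaccdd$ccac  c
   12  ecaccdd$ccacd  d

dccec$acadccd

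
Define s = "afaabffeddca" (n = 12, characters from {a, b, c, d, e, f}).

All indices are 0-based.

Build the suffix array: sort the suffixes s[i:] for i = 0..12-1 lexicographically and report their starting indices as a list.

rank | idx | suffix
   0 |  11 | a
   1 |   2 | aabffeddca
   2 |   3 | abffeddca
   3 |   0 | afaabffeddca
   4 |   4 | bffeddca
   5 |  10 | ca
   6 |   9 | dca
   7 |   8 | ddca
   8 |   7 | eddca
   9 |   1 | faabffeddca
  10 |   6 | feddca
  11 |   5 | ffeddca

[11, 2, 3, 0, 4, 10, 9, 8, 7, 1, 6, 5]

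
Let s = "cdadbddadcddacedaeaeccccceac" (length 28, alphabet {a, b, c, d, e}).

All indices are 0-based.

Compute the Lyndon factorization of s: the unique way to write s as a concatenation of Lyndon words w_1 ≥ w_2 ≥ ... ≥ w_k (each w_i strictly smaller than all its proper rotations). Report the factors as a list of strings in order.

["cd", "adbddadcdd", "acedaeaeccccce", "ac"]

emit factor 1: 'cd' (i=0, period=2)
emit factor 2: 'adbddadcdd' (i=2, period=10)
emit factor 3: 'acedaeaeccccce' (i=12, period=14)
emit factor 4: 'ac' (i=26, period=2)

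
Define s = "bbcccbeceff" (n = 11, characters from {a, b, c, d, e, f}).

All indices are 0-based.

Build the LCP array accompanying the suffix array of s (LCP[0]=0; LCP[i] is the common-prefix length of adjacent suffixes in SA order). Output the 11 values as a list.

rank→(start, suffix):
  0 → (0, 'bbcccbeceff')
  1 → (1, 'bcccbeceff')
  2 → (5, 'beceff')
  3 → (4, 'cbeceff')
  4 → (3, 'ccbeceff')
  5 → (2, 'cccbeceff')
  6 → (7, 'ceff')
  7 → (6, 'eceff')
  8 → (8, 'eff')
  9 → (10, 'f')
  10 → (9, 'ff')

SA = [0, 1, 5, 4, 3, 2, 7, 6, 8, 10, 9]
i: (SA[i-1],SA[i]) lcp shared
  1: (0,1) 1 'b'
  2: (1,5) 1 'b'
  3: (5,4) 0 ''
  4: (4,3) 1 'c'
  5: (3,2) 2 'cc'
  6: (2,7) 1 'c'
  7: (7,6) 0 ''
  8: (6,8) 1 'e'
  9: (8,10) 0 ''
  10: (10,9) 1 'f'

[0, 1, 1, 0, 1, 2, 1, 0, 1, 0, 1]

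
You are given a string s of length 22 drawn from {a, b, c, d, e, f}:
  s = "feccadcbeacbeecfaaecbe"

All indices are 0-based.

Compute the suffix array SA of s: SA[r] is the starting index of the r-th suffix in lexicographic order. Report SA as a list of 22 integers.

[16, 9, 4, 17, 20, 7, 11, 3, 19, 6, 10, 2, 14, 5, 21, 8, 18, 1, 13, 12, 15, 0]

rank→(start, suffix):
  0 → (16, 'aaecbe')
  1 → (9, 'acbeecfaaecbe')
  2 → (4, 'adcbeacbeecfaaecbe')
  3 → (17, 'aecbe')
  4 → (20, 'be')
  5 → (7, 'beacbeecfaaecbe')
  6 → (11, 'beecfaaecbe')
  7 → (3, 'cadcbeacbeecfaaecbe')
  8 → (19, 'cbe')
  9 → (6, 'cbeacbeecfaaecbe')
  10 → (10, 'cbeecfaaecbe')
  11 → (2, 'ccadcbeacbeecfaaecbe')
  12 → (14, 'cfaaecbe')
  13 → (5, 'dcbeacbeecfaaecbe')
  14 → (21, 'e')
  15 → (8, 'eacbeecfaaecbe')
  16 → (18, 'ecbe')
  17 → (1, 'eccadcbeacbeecfaaecbe')
  18 → (13, 'ecfaaecbe')
  19 → (12, 'eecfaaecbe')
  20 → (15, 'faaecbe')
  21 → (0, 'feccadcbeacbeecfaaecbe')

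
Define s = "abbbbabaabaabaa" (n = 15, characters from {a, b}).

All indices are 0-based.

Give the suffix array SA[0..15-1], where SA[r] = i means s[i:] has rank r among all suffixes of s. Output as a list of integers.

[14, 13, 10, 7, 11, 8, 5, 0, 12, 9, 6, 4, 3, 2, 1]

rank | idx | suffix
   0 |  14 | a
   1 |  13 | aa
   2 |  10 | aabaa
   3 |   7 | aabaabaa
   4 |  11 | abaa
   5 |   8 | abaabaa
   6 |   5 | abaabaabaa
   7 |   0 | abbbbabaabaabaa
   8 |  12 | baa
   9 |   9 | baabaa
  10 |   6 | baabaabaa
  11 |   4 | babaabaabaa
  12 |   3 | bbabaabaabaa
  13 |   2 | bbbabaabaabaa
  14 |   1 | bbbbabaabaabaa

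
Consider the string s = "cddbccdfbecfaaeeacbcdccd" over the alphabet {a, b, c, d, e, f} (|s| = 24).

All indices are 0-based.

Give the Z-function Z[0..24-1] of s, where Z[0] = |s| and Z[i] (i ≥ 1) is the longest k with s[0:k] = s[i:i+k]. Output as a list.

Z[0]=24
i=1: outside box; Z[1]=0
i=2: outside box; Z[2]=0
i=3: outside box; Z[3]=0
i=4: outside box; Z[4]=1 grow→box=[4,5)
i=5: outside box; Z[5]=2 grow→box=[5,7)
i=6: min(r-i=1, Z[1]=0)=0; Z[6]=0
i=7: outside box; Z[7]=0
i=8: outside box; Z[8]=0
i=9: outside box; Z[9]=0
i=10: outside box; Z[10]=1 grow→box=[10,11)
i=11: outside box; Z[11]=0
i=12: outside box; Z[12]=0
i=13: outside box; Z[13]=0
i=14: outside box; Z[14]=0
i=15: outside box; Z[15]=0
i=16: outside box; Z[16]=0
i=17: outside box; Z[17]=1 grow→box=[17,18)
i=18: outside box; Z[18]=0
i=19: outside box; Z[19]=2 grow→box=[19,21)
i=20: min(r-i=1, Z[1]=0)=0; Z[20]=0
i=21: outside box; Z[21]=1 grow→box=[21,22)
i=22: outside box; Z[22]=2 grow→box=[22,24)
i=23: min(r-i=1, Z[1]=0)=0; Z[23]=0

[24, 0, 0, 0, 1, 2, 0, 0, 0, 0, 1, 0, 0, 0, 0, 0, 0, 1, 0, 2, 0, 1, 2, 0]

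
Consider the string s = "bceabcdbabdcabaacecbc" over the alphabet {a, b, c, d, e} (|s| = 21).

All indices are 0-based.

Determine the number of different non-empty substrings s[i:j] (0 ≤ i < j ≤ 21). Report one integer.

209

rank→(start, suffix):
  0 → (14, 'aacecbc')
  1 → (12, 'abaacecbc')
  2 → (3, 'abcdbabdcabaacecbc')
  3 → (8, 'abdcabaacecbc')
  4 → (15, 'acecbc')
  5 → (13, 'baacecbc')
  6 → (7, 'babdcabaacecbc')
  7 → (19, 'bc')
  8 → (4, 'bcdbabdcabaacecbc')
  9 → (0, 'bceabcdbabdcabaacecbc')
  10 → (9, 'bdcabaacecbc')
  11 → (20, 'c')
  12 → (11, 'cabaacecbc')
  13 → (18, 'cbc')
  14 → (5, 'cdbabdcabaacecbc')
  15 → (1, 'ceabcdbabdcabaacecbc')
  16 → (16, 'cecbc')
  17 → (6, 'dbabdcabaacecbc')
  18 → (10, 'dcabaacecbc')
  19 → (2, 'eabcdbabdcabaacecbc')
  20 → (17, 'ecbc')

SA = [14, 12, 3, 8, 15, 13, 7, 19, 4, 0, 9, 20, 11, 18, 5, 1, 16, 6, 10, 2, 17]
[i] adj suffixes → lcp
  [1] 14/12 → 1 ('a')
  [2] 12/3 → 2 ('ab')
  [3] 3/8 → 2 ('ab')
  [4] 8/15 → 1 ('a')
  [5] 15/13 → 0 ('')
  [6] 13/7 → 2 ('ba')
  [7] 7/19 → 1 ('b')
  [8] 19/4 → 2 ('bc')
  [9] 4/0 → 2 ('bc')
  [10] 0/9 → 1 ('b')
  [11] 9/20 → 0 ('')
  [12] 20/11 → 1 ('c')
  [13] 11/18 → 1 ('c')
  [14] 18/5 → 1 ('c')
  [15] 5/1 → 1 ('c')
  [16] 1/16 → 2 ('ce')
  [17] 16/6 → 0 ('')
  [18] 6/10 → 1 ('d')
  [19] 10/2 → 0 ('')
  [20] 2/17 → 1 ('e')

n(n+1)/2 = 21·22/2 = 231
Σ LCP = 0 + 1 + 2 + 2 + 1 + 0 + 2 + 1 + 2 + 2 + 1 + 0 + 1 + 1 + 1 + 1 + 2 + 0 + 1 + 0 + 1 = 22
distinct = 231 − 22 = 209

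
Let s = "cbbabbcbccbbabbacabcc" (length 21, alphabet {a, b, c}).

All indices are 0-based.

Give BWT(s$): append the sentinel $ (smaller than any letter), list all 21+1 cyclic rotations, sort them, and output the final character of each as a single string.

rank  rotation                last
    0  $cbbabbcbccbbabbacabcc  c
    1  abbacabcc$cbbabbcbccbb  b
    2  abbcbccbbabbacabcc$cbb  b
    3  abcc$cbbabbcbccbbabbac  c
    4  acabcc$cbbabbcbccbbabb  b
    5  babbacabcc$cbbabbcbccb  b
    6  babbcbccbbabbacabcc$cb  b
    7  bacabcc$cbbabbcbccbbab  b
    8  bbabbacabcc$cbbabbcbcc  c
    9  bbabbcbccbbabbacabcc$c  c
   10  bbacabcc$cbbabbcbccbba  a
   11  bbcbccbbabbacabcc$cbba  a
   12  bcbccbbabbacabcc$cbbab  b
   13  bcc$cbbabbcbccbbabbaca  a
   14  bccbbabbacabcc$cbbabbc  c
   15  c$cbbabbcbccbbabbacabc  c
   16  cabcc$cbbabbcbccbbabba  a
   17  cbbabbacabcc$cbbabbcbc  c
   18  cbbabbcbccbbabbacabcc$  $
   19  cbccbbabbacabcc$cbbabb  b
   20  cc$cbbabbcbccbbabbacab  b
   21  ccbbabbacabcc$cbbabbcb  b

cbbcbbbbccaabaccac$bbb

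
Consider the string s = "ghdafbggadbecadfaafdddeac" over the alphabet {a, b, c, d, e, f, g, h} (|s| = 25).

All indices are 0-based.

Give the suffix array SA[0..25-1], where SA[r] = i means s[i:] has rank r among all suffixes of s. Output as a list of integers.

rank | idx | suffix
   0 |  16 | aafdddeac
   1 |  23 | ac
   2 |   8 | adbecadfaafdddeac
   3 |  13 | adfaafdddeac
   4 |   3 | afbggadbecadfaafdddeac
   5 |  17 | afdddeac
   6 |  10 | becadfaafdddeac
   7 |   5 | bggadbecadfaafdddeac
   8 |  24 | c
   9 |  12 | cadfaafdddeac
  10 |   2 | dafbggadbecadfaafdddeac
  11 |   9 | dbecadfaafdddeac
  12 |  19 | dddeac
  13 |  20 | ddeac
  14 |  21 | deac
  15 |  14 | dfaafdddeac
  16 |  22 | eac
  17 |  11 | ecadfaafdddeac
  18 |  15 | faafdddeac
  19 |   4 | fbggadbecadfaafdddeac
  20 |  18 | fdddeac
  21 |   7 | gadbecadfaafdddeac
  22 |   6 | ggadbecadfaafdddeac
  23 |   0 | ghdafbggadbecadfaafdddeac
  24 |   1 | hdafbggadbecadfaafdddeac

[16, 23, 8, 13, 3, 17, 10, 5, 24, 12, 2, 9, 19, 20, 21, 14, 22, 11, 15, 4, 18, 7, 6, 0, 1]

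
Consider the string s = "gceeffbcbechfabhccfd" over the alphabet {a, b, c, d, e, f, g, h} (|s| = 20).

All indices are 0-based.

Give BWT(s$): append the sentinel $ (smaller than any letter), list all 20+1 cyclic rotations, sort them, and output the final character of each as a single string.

dffcabhgcefbcehfce$bc

rank  rotation               last
    0  $gceeffbcbechfabhccfd  d
    1  abhccfd$gceeffbcbechf  f
    2  bcbechfabhccfd$gceeff  f
    3  bechfabhccfd$gceeffbc  c
    4  bhccfd$gceeffbcbechfa  a
    5  cbechfabhccfd$gceeffb  b
    6  ccfd$gceeffbcbechfabh  h
    7  ceeffbcbechfabhccfd$g  g
    8  cfd$gceeffbcbechfabhc  c
    9  chfabhccfd$gceeffbcbe  e
   10  d$gceeffbcbechfabhccf  f
   11  echfabhccfd$gceeffbcb  b
   12  eeffbcbechfabhccfd$gc  c
   13  effbcbechfabhccfd$gce  e
   14  fabhccfd$gceeffbcbech  h
   15  fbcbechfabhccfd$gceef  f
   16  fd$gceeffbcbechfabhcc  c
   17  ffbcbechfabhccfd$gcee  e
   18  gceeffbcbechfabhccfd$  $
   19  hccfd$gceeffbcbechfab  b
   20  hfabhccfd$gceeffbcbec  c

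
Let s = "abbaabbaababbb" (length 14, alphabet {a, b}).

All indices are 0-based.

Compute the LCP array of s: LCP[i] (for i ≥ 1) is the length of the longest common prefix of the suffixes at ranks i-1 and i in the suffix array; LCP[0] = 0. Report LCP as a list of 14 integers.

rank→(start, suffix):
  0 → (7, 'aababbb')
  1 → (3, 'aabbaababbb')
  2 → (8, 'ababbb')
  3 → (4, 'abbaababbb')
  4 → (0, 'abbaabbaababbb')
  5 → (10, 'abbb')
  6 → (13, 'b')
  7 → (6, 'baababbb')
  8 → (2, 'baabbaababbb')
  9 → (9, 'babbb')
  10 → (12, 'bb')
  11 → (5, 'bbaababbb')
  12 → (1, 'bbaabbaababbb')
  13 → (11, 'bbb')

SA = [7, 3, 8, 4, 0, 10, 13, 6, 2, 9, 12, 5, 1, 11]
[i] adj suffixes → lcp
  [1] 7/3 → 3 ('aab')
  [2] 3/8 → 1 ('a')
  [3] 8/4 → 2 ('ab')
  [4] 4/0 → 6 ('abbaab')
  [5] 0/10 → 3 ('abb')
  [6] 10/13 → 0 ('')
  [7] 13/6 → 1 ('b')
  [8] 6/2 → 4 ('baab')
  [9] 2/9 → 2 ('ba')
  [10] 9/12 → 1 ('b')
  [11] 12/5 → 2 ('bb')
  [12] 5/1 → 5 ('bbaab')
  [13] 1/11 → 2 ('bb')

[0, 3, 1, 2, 6, 3, 0, 1, 4, 2, 1, 2, 5, 2]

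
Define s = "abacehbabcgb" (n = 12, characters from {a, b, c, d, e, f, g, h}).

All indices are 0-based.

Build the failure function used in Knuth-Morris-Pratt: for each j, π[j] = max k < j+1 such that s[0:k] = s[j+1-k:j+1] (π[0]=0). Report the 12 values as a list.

π[0] = 0
j=1 s[j]='b': π[1]=0 (border '')
j=2 s[j]='a': π[2]=1 (border 'a')
j=3 s[j]='c': k: 1→0; π[3]=0 (border '')
j=4 s[j]='e': π[4]=0 (border '')
j=5 s[j]='h': π[5]=0 (border '')
j=6 s[j]='b': π[6]=0 (border '')
j=7 s[j]='a': π[7]=1 (border 'a')
j=8 s[j]='b': π[8]=2 (border 'ab')
j=9 s[j]='c': k: 2→0; π[9]=0 (border '')
j=10 s[j]='g': π[10]=0 (border '')
j=11 s[j]='b': π[11]=0 (border '')

[0, 0, 1, 0, 0, 0, 0, 1, 2, 0, 0, 0]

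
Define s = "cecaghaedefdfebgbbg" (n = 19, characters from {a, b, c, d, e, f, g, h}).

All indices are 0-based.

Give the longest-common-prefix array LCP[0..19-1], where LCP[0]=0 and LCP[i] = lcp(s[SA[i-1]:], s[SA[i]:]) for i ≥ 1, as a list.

[0, 1, 0, 1, 2, 0, 1, 0, 1, 0, 1, 1, 1, 0, 1, 0, 1, 1, 0]

sorted suffixes:
  #0 SA[0]=6  'aedefdfebgbbg'
  #1 SA[1]=3  'aghaedefdfebgbbg'
  #2 SA[2]=16  'bbg'
  #3 SA[3]=17  'bg'
  #4 SA[4]=14  'bgbbg'
  #5 SA[5]=2  'caghaedefdfebgbbg'
  #6 SA[6]=0  'cecaghaedefdfebgbbg'
  #7 SA[7]=8  'defdfebgbbg'
  #8 SA[8]=11  'dfebgbbg'
  #9 SA[9]=13  'ebgbbg'
  #10 SA[10]=1  'ecaghaedefdfebgbbg'
  #11 SA[11]=7  'edefdfebgbbg'
  #12 SA[12]=9  'efdfebgbbg'
  #13 SA[13]=10  'fdfebgbbg'
  #14 SA[14]=12  'febgbbg'
  #15 SA[15]=18  'g'
  #16 SA[16]=15  'gbbg'
  #17 SA[17]=4  'ghaedefdfebgbbg'
  #18 SA[18]=5  'haedefdfebgbbg'

SA = [6, 3, 16, 17, 14, 2, 0, 8, 11, 13, 1, 7, 9, 10, 12, 18, 15, 4, 5]
rank  pair      lcp
   1  s[6:],s[3:]  1  'a'
   2  s[3:],s[16:]  0  ''
   3  s[16:],s[17:]  1  'b'
   4  s[17:],s[14:]  2  'bg'
   5  s[14:],s[2:]  0  ''
   6  s[2:],s[0:]  1  'c'
   7  s[0:],s[8:]  0  ''
   8  s[8:],s[11:]  1  'd'
   9  s[11:],s[13:]  0  ''
  10  s[13:],s[1:]  1  'e'
  11  s[1:],s[7:]  1  'e'
  12  s[7:],s[9:]  1  'e'
  13  s[9:],s[10:]  0  ''
  14  s[10:],s[12:]  1  'f'
  15  s[12:],s[18:]  0  ''
  16  s[18:],s[15:]  1  'g'
  17  s[15:],s[4:]  1  'g'
  18  s[4:],s[5:]  0  ''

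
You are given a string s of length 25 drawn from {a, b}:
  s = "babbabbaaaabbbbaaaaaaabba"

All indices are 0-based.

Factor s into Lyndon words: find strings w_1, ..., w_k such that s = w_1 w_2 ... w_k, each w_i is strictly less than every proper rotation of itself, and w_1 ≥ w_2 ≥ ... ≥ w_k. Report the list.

emit factor 1: 'b' (i=0, period=1)
emit factor 2: 'abb' (i=1, period=3)
emit factor 3: 'abb' (i=4, period=3)
emit factor 4: 'aaaabbbb' (i=7, period=8)
emit factor 5: 'aaaaaaabb' (i=15, period=9)
emit factor 6: 'a' (i=24, period=1)

["b", "abb", "abb", "aaaabbbb", "aaaaaaabb", "a"]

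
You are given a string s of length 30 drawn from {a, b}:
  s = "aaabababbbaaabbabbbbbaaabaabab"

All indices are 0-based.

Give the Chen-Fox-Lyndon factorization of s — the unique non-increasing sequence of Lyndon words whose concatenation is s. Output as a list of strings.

emit factor 1: 'aaabababbbaaabbabbbbb' (i=0, period=21)
emit factor 2: 'aaabaabab' (i=21, period=9)

["aaabababbbaaabbabbbbb", "aaabaabab"]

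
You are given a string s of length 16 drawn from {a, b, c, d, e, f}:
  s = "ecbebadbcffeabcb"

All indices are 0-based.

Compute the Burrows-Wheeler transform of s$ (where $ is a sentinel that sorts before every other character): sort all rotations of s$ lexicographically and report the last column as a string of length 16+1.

bebceadcbebafb$fc

rank  rotation           last
    0  $ecbebadbcffeabcb  b
    1  abcb$ecbebadbcffe  e
    2  adbcffeabcb$ecbeb  b
    3  b$ecbebadbcffeabc  c
    4  badbcffeabcb$ecbe  e
    5  bcb$ecbebadbcffea  a
    6  bcffeabcb$ecbebad  d
    7  bebadbcffeabcb$ec  c
    8  cb$ecbebadbcffeab  b
    9  cbebadbcffeabcb$e  e
   10  cffeabcb$ecbebadb  b
   11  dbcffeabcb$ecbeba  a
   12  eabcb$ecbebadbcff  f
   13  ebadbcffeabcb$ecb  b
   14  ecbebadbcffeabcb$  $
   15  feabcb$ecbebadbcf  f
   16  ffeabcb$ecbebadbc  c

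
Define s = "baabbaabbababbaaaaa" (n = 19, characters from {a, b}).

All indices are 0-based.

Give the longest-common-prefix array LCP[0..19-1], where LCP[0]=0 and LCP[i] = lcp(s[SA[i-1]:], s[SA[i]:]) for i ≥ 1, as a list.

[0, 1, 2, 3, 4, 2, 5, 1, 2, 5, 4, 0, 3, 6, 2, 3, 1, 4, 3]

sorted suffixes:
  #0 SA[0]=18  'a'
  #1 SA[1]=17  'aa'
  #2 SA[2]=16  'aaa'
  #3 SA[3]=15  'aaaa'
  #4 SA[4]=14  'aaaaa'
  #5 SA[5]=1  'aabbaabbababbaaaaa'
  #6 SA[6]=5  'aabbababbaaaaa'
  #7 SA[7]=9  'ababbaaaaa'
  #8 SA[8]=11  'abbaaaaa'
  #9 SA[9]=2  'abbaabbababbaaaaa'
  #10 SA[10]=6  'abbababbaaaaa'
  #11 SA[11]=13  'baaaaa'
  #12 SA[12]=0  'baabbaabbababbaaaaa'
  #13 SA[13]=4  'baabbababbaaaaa'
  #14 SA[14]=8  'bababbaaaaa'
  #15 SA[15]=10  'babbaaaaa'
  #16 SA[16]=12  'bbaaaaa'
  #17 SA[17]=3  'bbaabbababbaaaaa'
  #18 SA[18]=7  'bbababbaaaaa'

SA = [18, 17, 16, 15, 14, 1, 5, 9, 11, 2, 6, 13, 0, 4, 8, 10, 12, 3, 7]
[i] adj suffixes → lcp
  [1] 18/17 → 1 ('a')
  [2] 17/16 → 2 ('aa')
  [3] 16/15 → 3 ('aaa')
  [4] 15/14 → 4 ('aaaa')
  [5] 14/1 → 2 ('aa')
  [6] 1/5 → 5 ('aabba')
  [7] 5/9 → 1 ('a')
  [8] 9/11 → 2 ('ab')
  [9] 11/2 → 5 ('abbaa')
  [10] 2/6 → 4 ('abba')
  [11] 6/13 → 0 ('')
  [12] 13/0 → 3 ('baa')
  [13] 0/4 → 6 ('baabba')
  [14] 4/8 → 2 ('ba')
  [15] 8/10 → 3 ('bab')
  [16] 10/12 → 1 ('b')
  [17] 12/3 → 4 ('bbaa')
  [18] 3/7 → 3 ('bba')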